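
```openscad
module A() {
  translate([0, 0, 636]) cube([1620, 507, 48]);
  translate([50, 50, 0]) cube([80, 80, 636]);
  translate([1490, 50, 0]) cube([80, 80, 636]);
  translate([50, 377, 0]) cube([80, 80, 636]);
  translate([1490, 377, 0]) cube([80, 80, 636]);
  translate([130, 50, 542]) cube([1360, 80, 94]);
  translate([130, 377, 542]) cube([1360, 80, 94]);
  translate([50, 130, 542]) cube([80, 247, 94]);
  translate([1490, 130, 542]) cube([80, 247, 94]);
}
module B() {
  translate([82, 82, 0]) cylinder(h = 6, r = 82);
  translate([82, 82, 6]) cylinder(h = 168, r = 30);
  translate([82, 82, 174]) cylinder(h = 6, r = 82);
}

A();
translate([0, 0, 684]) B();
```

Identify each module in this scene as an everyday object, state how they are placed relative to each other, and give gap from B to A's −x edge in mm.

A is a table. B is a spool. The spool is on top of the table. The gap from the spool to the table's −x edge is 0 mm.

The spool's min-x is at 0; the table's min-x is 0; gap = 0 mm.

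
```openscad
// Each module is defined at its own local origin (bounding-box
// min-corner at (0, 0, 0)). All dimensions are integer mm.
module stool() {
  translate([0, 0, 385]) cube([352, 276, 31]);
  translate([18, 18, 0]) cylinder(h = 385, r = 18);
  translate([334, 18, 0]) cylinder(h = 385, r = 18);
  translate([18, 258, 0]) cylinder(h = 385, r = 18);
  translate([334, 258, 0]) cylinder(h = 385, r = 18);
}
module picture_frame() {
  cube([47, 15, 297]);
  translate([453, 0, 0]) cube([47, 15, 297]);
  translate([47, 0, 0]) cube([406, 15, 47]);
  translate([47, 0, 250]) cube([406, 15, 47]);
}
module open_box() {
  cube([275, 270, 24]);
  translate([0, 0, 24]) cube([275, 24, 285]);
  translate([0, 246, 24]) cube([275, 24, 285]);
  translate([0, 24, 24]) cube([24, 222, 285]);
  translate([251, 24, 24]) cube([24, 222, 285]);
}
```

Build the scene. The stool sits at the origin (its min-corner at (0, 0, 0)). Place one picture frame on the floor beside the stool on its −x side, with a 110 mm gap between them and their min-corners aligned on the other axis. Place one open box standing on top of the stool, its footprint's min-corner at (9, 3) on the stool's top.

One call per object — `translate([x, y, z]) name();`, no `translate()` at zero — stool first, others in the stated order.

stool();
translate([-610, 0, 0]) picture_frame();
translate([9, 3, 416]) open_box();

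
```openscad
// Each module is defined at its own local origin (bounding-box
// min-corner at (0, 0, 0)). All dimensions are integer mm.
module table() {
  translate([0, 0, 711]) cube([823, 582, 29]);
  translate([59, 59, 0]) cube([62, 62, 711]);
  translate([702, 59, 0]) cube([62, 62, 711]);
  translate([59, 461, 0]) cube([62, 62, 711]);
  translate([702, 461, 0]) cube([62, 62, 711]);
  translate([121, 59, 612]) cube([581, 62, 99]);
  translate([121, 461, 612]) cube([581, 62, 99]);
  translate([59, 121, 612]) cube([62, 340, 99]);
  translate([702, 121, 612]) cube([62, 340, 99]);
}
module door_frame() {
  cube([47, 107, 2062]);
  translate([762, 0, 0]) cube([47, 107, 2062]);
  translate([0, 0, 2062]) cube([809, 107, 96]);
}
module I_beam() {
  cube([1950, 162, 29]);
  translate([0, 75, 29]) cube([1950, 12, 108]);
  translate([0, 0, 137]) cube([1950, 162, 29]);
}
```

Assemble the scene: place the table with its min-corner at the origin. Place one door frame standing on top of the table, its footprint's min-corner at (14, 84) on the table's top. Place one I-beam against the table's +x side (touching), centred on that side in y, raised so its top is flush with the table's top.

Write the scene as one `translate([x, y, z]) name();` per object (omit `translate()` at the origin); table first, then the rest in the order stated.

table();
translate([14, 84, 740]) door_frame();
translate([823, 210, 574]) I_beam();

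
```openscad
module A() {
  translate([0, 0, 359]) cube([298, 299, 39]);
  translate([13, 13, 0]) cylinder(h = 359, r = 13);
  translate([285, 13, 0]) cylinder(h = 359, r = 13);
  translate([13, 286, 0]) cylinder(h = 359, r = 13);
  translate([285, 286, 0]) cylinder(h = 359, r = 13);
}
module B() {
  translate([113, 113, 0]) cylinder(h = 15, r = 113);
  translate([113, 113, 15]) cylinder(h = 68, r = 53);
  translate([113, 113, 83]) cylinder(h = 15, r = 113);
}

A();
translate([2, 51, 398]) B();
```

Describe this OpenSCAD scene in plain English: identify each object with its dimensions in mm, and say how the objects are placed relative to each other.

A is a simple wooden stool: a rectangular seat 298 mm (x) by 299 mm (y), 39 mm thick, top face at z = 398 mm, on four round legs, each 26 mm in diameter. The legs rest on z = 0, each leg's axis is inset half a diameter from the nearest pair of seat edges (so the leg's bounding box is flush with the corner).

B is a spool: two coaxial disc flanges of radius 113 mm and thickness 15 mm, joined by a core cylinder of radius 53 mm and height 68 mm. The lower flange rests on z = 0 and the three cylinders share a vertical axis.

The spool is on top of the stool.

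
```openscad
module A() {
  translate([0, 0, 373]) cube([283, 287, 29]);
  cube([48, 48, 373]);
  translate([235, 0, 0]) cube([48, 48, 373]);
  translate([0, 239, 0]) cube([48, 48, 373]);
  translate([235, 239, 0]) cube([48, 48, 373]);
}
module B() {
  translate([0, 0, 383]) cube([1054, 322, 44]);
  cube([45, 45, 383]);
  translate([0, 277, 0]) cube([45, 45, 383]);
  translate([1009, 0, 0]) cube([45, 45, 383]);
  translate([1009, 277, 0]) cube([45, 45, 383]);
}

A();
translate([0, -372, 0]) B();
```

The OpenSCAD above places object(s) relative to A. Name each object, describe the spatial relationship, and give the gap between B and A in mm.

The bench's nearest face is 50 mm from the stool's −y face.

A is a stool. B is a bench. The bench is on the floor beside the stool on its −y side. The gap between the bench and the stool is 50 mm.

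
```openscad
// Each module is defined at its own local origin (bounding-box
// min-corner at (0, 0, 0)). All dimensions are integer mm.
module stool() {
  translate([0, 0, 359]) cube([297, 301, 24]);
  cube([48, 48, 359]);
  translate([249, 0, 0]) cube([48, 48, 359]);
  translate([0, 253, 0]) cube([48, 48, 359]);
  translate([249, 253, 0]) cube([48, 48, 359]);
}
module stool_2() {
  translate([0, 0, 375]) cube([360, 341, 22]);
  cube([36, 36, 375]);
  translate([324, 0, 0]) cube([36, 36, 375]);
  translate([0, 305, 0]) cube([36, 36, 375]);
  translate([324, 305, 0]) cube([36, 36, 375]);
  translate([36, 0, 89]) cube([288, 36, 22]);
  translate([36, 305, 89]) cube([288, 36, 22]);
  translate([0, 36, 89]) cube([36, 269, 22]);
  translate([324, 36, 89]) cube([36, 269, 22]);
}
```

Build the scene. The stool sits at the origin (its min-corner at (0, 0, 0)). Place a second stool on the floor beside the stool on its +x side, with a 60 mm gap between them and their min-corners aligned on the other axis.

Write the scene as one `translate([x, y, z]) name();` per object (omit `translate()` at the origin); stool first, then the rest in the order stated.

stool();
translate([357, 0, 0]) stool_2();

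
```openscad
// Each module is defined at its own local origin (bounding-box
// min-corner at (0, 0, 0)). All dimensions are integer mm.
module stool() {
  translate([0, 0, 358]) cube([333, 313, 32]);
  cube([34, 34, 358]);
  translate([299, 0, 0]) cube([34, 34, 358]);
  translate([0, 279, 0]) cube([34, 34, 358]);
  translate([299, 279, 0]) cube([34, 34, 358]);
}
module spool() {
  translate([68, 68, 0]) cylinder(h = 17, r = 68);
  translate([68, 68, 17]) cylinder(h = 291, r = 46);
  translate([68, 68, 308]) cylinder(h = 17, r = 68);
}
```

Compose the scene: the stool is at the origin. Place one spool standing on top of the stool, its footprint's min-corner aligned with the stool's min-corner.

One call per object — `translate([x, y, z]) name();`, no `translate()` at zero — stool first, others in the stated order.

stool();
translate([0, 0, 390]) spool();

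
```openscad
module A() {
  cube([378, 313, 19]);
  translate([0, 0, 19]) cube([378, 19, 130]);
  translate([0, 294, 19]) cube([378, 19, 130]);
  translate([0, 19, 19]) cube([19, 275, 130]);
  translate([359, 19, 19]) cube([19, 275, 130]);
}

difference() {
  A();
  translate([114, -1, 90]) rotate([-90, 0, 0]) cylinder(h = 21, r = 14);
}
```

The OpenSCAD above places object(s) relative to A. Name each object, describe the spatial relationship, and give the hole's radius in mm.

The subtracted cylinder has r = 14 mm.

A is an open box. The open box has a circular hole through its front wall. The hole's radius is 14 mm.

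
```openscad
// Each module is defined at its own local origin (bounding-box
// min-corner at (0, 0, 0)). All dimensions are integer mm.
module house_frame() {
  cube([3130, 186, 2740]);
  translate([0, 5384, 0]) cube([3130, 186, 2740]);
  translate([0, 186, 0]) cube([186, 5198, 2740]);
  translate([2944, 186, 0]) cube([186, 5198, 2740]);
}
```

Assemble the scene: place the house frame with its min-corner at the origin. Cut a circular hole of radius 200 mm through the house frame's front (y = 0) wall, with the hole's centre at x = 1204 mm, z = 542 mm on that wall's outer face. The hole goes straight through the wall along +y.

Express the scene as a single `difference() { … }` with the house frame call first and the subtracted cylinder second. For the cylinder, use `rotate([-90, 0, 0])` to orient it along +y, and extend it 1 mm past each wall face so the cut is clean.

difference() {
  house_frame();
  translate([1204, -1, 542]) rotate([-90, 0, 0]) cylinder(h = 188, r = 200);
}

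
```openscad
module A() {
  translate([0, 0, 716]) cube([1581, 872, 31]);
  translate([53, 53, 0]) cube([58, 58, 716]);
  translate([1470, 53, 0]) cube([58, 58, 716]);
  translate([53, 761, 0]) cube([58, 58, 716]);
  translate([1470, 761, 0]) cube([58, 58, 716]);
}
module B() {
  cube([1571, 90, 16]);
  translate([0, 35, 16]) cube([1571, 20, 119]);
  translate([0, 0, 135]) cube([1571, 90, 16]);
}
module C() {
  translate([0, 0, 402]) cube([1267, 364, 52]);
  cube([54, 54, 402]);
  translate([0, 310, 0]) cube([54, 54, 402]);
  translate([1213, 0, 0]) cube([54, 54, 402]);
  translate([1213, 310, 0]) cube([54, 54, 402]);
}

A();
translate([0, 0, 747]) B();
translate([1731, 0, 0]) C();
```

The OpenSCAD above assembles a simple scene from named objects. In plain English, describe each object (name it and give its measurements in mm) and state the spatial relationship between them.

A is a rectangular dining table. The top is 1581×872×31 mm with its upper surface at z = 747 mm. It stands on four 58×58 mm square legs, each inset 53 mm from the nearest pair of top edges, running from the floor to the underside of the top.

B is an I-beam lying along x, 1571 mm long. Overall section height 151 mm. Two flanges 90 mm wide (y) and 16 mm thick, one on the floor and one at the top; a web 20 mm thick runs between them, centred on the flange width.

C is a bench: a 1267×364 mm seat slab, 52 mm thick, top at z = 454 mm, on four 54×54 mm square legs flush with the seat corners and standing on z = 0.

The I-beam is on top of the table. The bench is on the floor beside the table on its +x side.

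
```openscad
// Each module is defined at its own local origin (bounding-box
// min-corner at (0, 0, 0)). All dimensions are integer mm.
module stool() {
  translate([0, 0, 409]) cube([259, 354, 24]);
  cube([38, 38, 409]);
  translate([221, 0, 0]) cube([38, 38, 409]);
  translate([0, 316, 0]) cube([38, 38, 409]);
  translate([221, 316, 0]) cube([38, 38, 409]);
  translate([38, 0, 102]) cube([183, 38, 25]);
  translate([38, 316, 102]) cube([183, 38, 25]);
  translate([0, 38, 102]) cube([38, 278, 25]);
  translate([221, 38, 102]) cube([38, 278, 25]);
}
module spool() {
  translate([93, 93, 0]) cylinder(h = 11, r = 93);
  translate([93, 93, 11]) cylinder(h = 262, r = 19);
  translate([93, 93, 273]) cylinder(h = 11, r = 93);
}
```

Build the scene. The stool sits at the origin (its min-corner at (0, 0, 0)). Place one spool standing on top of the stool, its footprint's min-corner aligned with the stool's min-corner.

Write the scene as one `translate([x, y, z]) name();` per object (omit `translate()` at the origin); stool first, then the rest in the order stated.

stool();
translate([0, 0, 433]) spool();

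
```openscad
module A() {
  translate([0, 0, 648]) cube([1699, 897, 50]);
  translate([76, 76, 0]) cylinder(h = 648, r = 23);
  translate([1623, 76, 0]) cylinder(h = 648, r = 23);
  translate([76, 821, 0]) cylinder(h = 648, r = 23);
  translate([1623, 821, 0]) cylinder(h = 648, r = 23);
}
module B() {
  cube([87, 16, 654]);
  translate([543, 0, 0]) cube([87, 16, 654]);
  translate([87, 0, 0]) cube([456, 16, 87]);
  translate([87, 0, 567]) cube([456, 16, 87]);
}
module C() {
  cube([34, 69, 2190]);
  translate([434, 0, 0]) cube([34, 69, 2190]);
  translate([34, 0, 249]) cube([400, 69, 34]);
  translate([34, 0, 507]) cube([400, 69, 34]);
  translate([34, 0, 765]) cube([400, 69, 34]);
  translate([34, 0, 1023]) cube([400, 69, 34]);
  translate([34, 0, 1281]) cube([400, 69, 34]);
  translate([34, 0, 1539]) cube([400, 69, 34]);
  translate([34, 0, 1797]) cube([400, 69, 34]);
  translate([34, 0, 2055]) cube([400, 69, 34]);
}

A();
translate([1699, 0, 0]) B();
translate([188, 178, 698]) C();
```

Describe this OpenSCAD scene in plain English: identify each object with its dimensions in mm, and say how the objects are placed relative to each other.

A is a rectangular dining table. The top is 1699×897×50 mm with its upper surface at z = 698 mm. It stands on four round legs of 46 mm diameter, each leg's bounding box inset 53 mm from the nearest pair of top edges, running from the floor to the underside of the top.

B is a picture frame with a 456×480 mm rectangular opening (x by z) and a uniform 87 mm border on every side. Frame depth is 16 mm along y. It is built from two vertical stiles running the full outside height and two horizontal rails spanning the gap between the stiles.

C is a straight ladder. Two 34×69 mm vertical rails, 2190 mm tall, stand 468 mm apart (outside-to-outside) with their front faces coplanar on the −y side. 8 rungs, each 69 mm deep and 34 mm tall, span between the inner faces of the rails, front faces flush with the rails. The lowest rung's underside is at z = 249 mm and rungs are spaced 258 mm apart (underside to underside).

The picture frame is against the table's +x side, with their −y faces flush. The ladder is on top of the table.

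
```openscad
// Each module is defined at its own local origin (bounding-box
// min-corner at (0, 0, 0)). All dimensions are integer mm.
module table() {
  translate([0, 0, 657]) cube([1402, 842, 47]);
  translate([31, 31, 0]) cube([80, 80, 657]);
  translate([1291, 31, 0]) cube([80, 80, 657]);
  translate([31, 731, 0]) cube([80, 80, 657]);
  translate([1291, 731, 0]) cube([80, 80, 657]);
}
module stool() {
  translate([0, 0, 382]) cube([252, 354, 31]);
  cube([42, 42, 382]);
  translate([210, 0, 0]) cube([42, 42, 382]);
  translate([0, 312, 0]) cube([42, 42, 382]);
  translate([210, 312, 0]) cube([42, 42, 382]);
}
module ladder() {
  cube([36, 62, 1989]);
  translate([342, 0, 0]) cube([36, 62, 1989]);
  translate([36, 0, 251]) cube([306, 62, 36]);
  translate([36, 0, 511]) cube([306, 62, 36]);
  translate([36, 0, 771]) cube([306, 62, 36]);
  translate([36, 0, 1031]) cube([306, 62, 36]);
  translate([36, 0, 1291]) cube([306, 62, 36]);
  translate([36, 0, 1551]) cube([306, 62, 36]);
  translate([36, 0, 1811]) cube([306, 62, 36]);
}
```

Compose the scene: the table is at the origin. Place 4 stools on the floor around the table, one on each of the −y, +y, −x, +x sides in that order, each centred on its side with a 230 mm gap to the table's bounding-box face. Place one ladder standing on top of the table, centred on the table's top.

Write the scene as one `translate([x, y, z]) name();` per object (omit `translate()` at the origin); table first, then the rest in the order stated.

table();
translate([575, -584, 0]) stool();
translate([575, 1072, 0]) stool();
translate([-482, 244, 0]) stool();
translate([1632, 244, 0]) stool();
translate([512, 390, 704]) ladder();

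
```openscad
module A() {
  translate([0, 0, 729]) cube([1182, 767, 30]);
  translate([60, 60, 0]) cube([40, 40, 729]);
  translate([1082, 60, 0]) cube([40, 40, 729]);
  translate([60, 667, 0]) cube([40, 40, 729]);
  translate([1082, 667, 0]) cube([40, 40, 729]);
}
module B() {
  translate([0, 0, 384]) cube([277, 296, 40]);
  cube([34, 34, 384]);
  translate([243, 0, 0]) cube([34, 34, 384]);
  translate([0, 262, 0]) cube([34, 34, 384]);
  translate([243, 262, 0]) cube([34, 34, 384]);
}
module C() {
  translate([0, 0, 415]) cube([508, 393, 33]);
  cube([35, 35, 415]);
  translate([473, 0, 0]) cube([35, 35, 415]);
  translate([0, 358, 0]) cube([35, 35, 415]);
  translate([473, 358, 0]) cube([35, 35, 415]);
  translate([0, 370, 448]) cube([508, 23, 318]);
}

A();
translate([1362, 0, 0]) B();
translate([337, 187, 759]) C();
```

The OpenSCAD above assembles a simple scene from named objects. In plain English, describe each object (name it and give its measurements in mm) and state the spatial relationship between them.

A is a rectangular dining table. The top is 1182×767×30 mm with its upper surface at z = 759 mm. It stands on four 40×40 mm square legs, each inset 60 mm from the nearest pair of top edges, running from the floor to the underside of the top.

B is a simple wooden stool: a rectangular seat 277 mm (x) by 296 mm (y), 40 mm thick, top face at z = 424 mm, on four square legs, each 34×34 mm in cross-section. The legs rest on z = 0, each flush with a corner of the seat.

C is a chair. The seat is a 508×393×33 mm slab with its top at z = 448 mm, on four 35×35 mm corner legs (flush with the seat edges, standing on z = 0). A flat backrest 23 mm thick, 318 mm tall, spans the full seat width and rises from the seat top along its +y edge, rear face flush with the rear of the seat.

The stool is on the floor beside the table on its +x side. The chair is on top of the table, centred.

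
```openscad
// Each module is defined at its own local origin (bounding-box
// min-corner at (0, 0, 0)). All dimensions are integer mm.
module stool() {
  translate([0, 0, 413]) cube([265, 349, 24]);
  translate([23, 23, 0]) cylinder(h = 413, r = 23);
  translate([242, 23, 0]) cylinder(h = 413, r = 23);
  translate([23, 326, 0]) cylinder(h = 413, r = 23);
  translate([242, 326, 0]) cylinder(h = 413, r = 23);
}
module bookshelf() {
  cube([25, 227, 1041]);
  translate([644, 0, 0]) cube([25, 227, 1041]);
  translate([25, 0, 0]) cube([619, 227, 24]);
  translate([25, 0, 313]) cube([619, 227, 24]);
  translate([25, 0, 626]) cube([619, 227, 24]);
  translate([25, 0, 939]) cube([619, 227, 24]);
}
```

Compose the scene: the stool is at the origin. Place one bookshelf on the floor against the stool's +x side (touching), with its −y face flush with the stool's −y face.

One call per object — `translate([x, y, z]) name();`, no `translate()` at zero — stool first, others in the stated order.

stool();
translate([265, 0, 0]) bookshelf();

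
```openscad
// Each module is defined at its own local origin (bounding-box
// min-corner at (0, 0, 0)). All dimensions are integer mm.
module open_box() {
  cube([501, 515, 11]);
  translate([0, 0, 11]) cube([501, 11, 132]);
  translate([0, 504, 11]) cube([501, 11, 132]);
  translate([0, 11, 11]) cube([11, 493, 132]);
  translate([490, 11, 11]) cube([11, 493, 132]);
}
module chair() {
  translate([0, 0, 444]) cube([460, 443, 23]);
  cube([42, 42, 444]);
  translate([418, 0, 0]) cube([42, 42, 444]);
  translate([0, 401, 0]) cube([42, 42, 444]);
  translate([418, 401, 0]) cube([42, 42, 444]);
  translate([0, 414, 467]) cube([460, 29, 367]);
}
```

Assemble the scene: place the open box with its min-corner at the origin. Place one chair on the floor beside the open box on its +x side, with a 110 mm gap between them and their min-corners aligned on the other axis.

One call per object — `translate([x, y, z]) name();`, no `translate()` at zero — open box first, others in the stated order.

open_box();
translate([611, 0, 0]) chair();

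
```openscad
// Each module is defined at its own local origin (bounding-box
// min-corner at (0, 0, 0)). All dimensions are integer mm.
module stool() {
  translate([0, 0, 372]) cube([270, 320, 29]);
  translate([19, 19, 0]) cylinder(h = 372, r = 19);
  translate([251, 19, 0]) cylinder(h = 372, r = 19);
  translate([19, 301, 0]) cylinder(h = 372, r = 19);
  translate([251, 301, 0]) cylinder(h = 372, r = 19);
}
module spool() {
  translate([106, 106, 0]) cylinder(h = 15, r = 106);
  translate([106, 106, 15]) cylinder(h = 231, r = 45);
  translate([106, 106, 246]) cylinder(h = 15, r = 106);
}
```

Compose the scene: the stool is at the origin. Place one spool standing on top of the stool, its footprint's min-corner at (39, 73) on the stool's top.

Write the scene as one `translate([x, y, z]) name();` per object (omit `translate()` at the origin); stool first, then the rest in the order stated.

stool();
translate([39, 73, 401]) spool();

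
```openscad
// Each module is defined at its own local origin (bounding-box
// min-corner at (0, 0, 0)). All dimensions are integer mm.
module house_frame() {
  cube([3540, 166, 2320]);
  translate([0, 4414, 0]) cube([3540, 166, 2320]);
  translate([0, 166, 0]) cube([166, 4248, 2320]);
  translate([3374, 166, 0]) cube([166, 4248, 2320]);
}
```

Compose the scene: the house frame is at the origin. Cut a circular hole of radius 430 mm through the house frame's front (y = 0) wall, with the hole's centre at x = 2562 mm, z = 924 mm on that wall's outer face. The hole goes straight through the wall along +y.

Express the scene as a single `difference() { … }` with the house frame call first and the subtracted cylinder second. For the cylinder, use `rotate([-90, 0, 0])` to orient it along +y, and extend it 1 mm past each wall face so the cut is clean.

difference() {
  house_frame();
  translate([2562, -1, 924]) rotate([-90, 0, 0]) cylinder(h = 168, r = 430);
}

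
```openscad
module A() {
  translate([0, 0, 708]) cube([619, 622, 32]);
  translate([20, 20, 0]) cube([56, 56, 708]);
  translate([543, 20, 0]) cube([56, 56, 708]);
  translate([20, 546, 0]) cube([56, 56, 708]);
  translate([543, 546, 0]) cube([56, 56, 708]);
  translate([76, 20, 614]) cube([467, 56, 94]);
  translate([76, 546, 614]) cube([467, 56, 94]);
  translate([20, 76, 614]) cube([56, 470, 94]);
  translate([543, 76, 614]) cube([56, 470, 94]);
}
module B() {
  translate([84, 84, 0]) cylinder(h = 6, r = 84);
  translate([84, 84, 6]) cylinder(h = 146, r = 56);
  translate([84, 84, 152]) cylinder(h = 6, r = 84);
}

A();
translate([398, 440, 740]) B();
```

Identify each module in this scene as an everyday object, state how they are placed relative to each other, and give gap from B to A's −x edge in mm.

A is a table. B is a spool. The spool is on top of the table. The gap from the spool to the table's −x edge is 398 mm.

The spool's min-x is at 398; the table's min-x is 0; gap = 398 mm.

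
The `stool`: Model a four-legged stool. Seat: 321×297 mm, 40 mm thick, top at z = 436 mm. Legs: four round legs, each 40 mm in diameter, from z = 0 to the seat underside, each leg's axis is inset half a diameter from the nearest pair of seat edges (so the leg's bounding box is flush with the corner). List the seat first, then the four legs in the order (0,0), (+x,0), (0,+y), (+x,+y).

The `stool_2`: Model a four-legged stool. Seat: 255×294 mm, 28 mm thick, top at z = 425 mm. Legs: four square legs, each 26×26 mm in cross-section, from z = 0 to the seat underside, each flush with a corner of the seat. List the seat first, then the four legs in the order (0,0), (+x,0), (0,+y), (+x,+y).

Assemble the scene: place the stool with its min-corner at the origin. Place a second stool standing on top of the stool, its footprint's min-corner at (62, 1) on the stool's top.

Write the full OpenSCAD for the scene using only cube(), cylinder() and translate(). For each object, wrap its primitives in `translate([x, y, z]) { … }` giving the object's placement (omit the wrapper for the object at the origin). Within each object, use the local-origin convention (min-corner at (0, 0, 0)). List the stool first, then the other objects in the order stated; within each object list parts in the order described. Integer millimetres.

translate([0, 0, 396]) cube([321, 297, 40]);
translate([20, 20, 0]) cylinder(h = 396, r = 20);
translate([301, 20, 0]) cylinder(h = 396, r = 20);
translate([20, 277, 0]) cylinder(h = 396, r = 20);
translate([301, 277, 0]) cylinder(h = 396, r = 20);
translate([62, 1, 436]) {
  translate([0, 0, 397]) cube([255, 294, 28]);
  cube([26, 26, 397]);
  translate([229, 0, 0]) cube([26, 26, 397]);
  translate([0, 268, 0]) cube([26, 26, 397]);
  translate([229, 268, 0]) cube([26, 26, 397]);
}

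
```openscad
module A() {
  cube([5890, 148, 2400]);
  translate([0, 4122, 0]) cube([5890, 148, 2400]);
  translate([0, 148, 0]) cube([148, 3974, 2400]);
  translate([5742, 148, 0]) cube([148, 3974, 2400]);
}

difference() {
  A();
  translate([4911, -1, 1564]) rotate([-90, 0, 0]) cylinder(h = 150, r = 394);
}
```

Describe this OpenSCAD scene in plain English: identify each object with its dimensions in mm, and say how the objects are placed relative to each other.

A is the wall frame of a small rectangular building: four walls, each 2400 mm tall and 148 mm thick, enclosing a footprint 5890 mm (x) by 4270 mm (y) outside-to-outside, with no floor or roof. The front and back walls (the −y and +y sides) span the full width; the two side walls fit between them.

The house frame has a circular hole of radius 394 mm through its front wall, centred at (x = 4911, z = 1564).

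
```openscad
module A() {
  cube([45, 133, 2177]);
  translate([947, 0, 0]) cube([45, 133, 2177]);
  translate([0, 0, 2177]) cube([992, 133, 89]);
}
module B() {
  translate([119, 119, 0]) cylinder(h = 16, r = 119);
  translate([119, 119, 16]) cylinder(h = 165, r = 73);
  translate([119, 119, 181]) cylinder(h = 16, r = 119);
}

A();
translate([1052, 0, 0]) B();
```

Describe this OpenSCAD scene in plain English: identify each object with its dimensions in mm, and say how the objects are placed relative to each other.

A is a rectangular door frame: two vertical jambs of 45×133 mm section, 2177 mm tall, with a clear opening 902 mm wide between their inner faces. A header 89 mm tall and 133 mm deep lies on top of the jambs and spans the full outside width.

B is a spool: two coaxial disc flanges of radius 119 mm and thickness 16 mm, joined by a core cylinder of radius 73 mm and height 165 mm. The lower flange rests on z = 0 and the three cylinders share a vertical axis.

The spool is on the floor beside the door frame on its +x side.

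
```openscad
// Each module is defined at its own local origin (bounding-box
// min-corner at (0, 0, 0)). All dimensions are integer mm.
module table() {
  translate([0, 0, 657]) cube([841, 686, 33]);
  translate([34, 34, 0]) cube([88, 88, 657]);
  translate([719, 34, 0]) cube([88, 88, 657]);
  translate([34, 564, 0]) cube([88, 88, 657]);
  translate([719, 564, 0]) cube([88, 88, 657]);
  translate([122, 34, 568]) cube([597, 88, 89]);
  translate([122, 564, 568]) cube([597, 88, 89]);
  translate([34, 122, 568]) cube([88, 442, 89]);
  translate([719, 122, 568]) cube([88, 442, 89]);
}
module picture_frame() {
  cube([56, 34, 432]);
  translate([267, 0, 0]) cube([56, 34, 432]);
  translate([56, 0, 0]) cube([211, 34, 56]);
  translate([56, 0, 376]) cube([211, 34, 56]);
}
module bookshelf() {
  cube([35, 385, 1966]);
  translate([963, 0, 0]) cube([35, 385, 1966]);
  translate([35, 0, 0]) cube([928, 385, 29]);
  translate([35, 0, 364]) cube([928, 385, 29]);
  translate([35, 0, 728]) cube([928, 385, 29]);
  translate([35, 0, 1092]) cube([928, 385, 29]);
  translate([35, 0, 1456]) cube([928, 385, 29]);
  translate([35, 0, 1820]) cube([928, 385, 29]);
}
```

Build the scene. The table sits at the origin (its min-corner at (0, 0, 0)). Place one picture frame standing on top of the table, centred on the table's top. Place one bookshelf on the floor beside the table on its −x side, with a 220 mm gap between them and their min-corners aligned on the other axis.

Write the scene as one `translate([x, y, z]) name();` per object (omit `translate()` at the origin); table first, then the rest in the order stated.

table();
translate([259, 326, 690]) picture_frame();
translate([-1218, 0, 0]) bookshelf();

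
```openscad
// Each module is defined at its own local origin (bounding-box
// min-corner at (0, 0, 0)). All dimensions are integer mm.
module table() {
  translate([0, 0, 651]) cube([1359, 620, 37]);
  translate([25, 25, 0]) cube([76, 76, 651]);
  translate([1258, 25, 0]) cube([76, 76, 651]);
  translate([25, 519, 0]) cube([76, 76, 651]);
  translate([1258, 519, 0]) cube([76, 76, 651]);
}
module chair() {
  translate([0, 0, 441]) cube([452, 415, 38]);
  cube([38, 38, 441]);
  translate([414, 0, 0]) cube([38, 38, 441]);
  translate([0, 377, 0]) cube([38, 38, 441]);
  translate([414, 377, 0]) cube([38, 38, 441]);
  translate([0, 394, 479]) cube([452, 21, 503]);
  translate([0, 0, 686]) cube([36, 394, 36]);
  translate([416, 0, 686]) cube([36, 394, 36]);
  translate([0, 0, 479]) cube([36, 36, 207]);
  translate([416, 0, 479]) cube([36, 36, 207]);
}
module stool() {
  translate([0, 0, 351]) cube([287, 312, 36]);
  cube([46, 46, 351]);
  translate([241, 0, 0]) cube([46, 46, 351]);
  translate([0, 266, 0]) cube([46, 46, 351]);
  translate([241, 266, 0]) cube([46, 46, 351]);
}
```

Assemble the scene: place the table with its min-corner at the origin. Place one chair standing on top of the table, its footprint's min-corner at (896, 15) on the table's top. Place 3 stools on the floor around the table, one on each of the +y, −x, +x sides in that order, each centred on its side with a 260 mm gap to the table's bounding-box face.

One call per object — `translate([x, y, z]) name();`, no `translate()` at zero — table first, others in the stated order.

table();
translate([896, 15, 688]) chair();
translate([536, 880, 0]) stool();
translate([-547, 154, 0]) stool();
translate([1619, 154, 0]) stool();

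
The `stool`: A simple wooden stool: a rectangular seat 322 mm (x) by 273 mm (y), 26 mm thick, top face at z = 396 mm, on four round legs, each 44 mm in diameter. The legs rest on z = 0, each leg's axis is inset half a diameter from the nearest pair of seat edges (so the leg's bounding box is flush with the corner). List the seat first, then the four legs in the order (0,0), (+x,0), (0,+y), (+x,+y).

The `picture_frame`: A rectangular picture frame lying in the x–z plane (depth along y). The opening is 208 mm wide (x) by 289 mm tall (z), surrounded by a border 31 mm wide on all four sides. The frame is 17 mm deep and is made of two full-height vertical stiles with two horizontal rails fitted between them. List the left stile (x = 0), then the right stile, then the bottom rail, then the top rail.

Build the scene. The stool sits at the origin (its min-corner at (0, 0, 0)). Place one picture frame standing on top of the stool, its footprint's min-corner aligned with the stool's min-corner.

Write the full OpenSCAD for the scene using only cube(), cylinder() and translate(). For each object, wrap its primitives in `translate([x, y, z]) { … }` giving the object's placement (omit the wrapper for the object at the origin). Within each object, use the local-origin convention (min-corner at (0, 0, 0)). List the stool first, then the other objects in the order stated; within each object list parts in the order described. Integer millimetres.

translate([0, 0, 370]) cube([322, 273, 26]);
translate([22, 22, 0]) cylinder(h = 370, r = 22);
translate([300, 22, 0]) cylinder(h = 370, r = 22);
translate([22, 251, 0]) cylinder(h = 370, r = 22);
translate([300, 251, 0]) cylinder(h = 370, r = 22);
translate([0, 0, 396]) {
  cube([31, 17, 351]);
  translate([239, 0, 0]) cube([31, 17, 351]);
  translate([31, 0, 0]) cube([208, 17, 31]);
  translate([31, 0, 320]) cube([208, 17, 31]);
}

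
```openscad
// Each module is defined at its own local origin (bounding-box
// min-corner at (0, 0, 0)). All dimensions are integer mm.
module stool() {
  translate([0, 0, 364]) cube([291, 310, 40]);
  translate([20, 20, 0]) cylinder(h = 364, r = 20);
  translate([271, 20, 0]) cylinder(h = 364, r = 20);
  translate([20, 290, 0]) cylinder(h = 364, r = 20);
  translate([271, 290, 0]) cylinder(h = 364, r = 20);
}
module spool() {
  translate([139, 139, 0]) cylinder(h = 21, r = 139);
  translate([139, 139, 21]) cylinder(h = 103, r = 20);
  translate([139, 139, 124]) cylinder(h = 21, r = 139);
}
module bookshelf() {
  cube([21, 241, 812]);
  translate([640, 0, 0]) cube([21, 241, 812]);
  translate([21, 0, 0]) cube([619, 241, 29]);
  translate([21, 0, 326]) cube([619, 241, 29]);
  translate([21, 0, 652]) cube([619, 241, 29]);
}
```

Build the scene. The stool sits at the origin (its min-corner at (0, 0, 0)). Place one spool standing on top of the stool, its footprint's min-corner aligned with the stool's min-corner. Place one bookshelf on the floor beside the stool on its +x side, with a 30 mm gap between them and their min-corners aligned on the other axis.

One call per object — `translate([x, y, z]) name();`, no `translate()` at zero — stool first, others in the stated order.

stool();
translate([0, 0, 404]) spool();
translate([321, 0, 0]) bookshelf();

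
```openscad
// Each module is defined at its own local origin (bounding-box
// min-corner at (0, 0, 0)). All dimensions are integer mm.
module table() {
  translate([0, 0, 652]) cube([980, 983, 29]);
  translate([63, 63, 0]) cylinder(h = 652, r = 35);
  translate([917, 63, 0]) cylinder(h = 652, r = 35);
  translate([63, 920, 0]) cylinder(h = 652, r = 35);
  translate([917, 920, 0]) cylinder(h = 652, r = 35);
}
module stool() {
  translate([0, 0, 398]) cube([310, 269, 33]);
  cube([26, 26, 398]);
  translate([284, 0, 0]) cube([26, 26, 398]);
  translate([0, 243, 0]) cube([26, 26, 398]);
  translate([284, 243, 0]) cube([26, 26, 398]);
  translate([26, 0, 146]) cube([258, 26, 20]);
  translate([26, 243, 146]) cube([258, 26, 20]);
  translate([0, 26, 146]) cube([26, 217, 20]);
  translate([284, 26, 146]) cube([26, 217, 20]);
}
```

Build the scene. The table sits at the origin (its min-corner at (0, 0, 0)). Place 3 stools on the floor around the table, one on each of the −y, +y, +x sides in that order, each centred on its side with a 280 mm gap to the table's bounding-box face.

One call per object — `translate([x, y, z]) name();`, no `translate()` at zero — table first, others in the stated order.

table();
translate([335, -549, 0]) stool();
translate([335, 1263, 0]) stool();
translate([1260, 357, 0]) stool();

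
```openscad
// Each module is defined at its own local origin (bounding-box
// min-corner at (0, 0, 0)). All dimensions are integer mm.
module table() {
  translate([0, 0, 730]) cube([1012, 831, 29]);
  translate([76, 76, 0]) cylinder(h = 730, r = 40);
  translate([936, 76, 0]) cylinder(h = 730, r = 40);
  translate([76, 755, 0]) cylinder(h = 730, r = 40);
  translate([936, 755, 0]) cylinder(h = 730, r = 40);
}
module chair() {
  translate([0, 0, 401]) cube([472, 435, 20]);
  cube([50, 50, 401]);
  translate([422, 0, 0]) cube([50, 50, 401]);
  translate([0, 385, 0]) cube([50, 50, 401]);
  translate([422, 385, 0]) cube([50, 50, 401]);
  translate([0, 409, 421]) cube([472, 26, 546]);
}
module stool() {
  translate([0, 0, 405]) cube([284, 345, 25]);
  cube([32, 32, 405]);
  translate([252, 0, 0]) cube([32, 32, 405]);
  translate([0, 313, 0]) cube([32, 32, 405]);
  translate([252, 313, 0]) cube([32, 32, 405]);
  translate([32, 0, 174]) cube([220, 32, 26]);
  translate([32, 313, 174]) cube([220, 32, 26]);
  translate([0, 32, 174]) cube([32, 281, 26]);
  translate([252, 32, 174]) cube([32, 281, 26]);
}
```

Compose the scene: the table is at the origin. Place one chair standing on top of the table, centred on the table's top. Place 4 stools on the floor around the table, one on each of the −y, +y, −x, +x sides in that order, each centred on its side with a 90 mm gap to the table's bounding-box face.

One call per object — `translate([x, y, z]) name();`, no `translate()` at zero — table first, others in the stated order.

table();
translate([270, 198, 759]) chair();
translate([364, -435, 0]) stool();
translate([364, 921, 0]) stool();
translate([-374, 243, 0]) stool();
translate([1102, 243, 0]) stool();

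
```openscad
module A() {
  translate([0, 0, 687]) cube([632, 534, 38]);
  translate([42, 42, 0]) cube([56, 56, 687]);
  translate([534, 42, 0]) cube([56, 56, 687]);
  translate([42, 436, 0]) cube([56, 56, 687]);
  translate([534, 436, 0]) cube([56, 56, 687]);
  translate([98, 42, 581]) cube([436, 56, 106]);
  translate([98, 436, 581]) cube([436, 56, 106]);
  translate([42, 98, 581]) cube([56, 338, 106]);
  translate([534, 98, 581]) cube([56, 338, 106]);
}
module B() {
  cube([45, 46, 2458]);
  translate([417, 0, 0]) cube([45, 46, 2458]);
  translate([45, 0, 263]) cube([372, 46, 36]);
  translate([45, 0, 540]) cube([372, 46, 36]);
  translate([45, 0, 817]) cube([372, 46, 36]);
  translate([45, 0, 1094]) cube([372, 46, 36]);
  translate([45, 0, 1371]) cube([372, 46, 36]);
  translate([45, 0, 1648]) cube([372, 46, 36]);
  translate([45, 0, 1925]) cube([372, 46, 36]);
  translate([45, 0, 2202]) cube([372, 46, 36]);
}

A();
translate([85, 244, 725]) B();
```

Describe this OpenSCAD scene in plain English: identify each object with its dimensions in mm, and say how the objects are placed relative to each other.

A is a table: top 632 mm (x) × 534 mm (y), 38 mm thick, upper face at z = 725 mm, on four 56×56 mm square legs, each inset 42 mm from the nearest pair of top edges, running from z = 0 to the bottom of the top. Four apron rails, 56 mm thick and 106 mm tall, run between adjacent legs with their top edges flush with the underside of the top and their outer faces flush with the legs' outer faces.

B is a wooden ladder with two side rails of 45×46 mm section and 2458 mm height, set 462 mm apart overall. Between them run 8 rectangular rungs (46 mm deep, 36 mm thick), front faces flush with the rails' −y face. The bottom of the first rung is 263 mm above the floor and each subsequent rung is 277 mm higher than the one below.

The ladder is on top of the table, centred.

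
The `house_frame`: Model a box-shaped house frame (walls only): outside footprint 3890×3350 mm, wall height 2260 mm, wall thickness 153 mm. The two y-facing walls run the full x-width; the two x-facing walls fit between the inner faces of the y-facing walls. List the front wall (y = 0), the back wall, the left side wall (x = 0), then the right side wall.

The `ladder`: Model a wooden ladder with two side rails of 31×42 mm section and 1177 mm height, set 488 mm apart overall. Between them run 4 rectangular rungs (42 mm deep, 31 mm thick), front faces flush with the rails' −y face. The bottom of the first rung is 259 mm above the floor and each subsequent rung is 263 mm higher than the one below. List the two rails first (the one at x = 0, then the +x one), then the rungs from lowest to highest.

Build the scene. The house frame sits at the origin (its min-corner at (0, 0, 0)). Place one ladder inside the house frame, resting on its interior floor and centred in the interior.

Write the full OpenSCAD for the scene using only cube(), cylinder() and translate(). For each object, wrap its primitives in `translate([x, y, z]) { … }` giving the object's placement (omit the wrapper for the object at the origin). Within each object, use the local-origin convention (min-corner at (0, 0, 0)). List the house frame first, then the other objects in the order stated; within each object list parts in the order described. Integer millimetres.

cube([3890, 153, 2260]);
translate([0, 3197, 0]) cube([3890, 153, 2260]);
translate([0, 153, 0]) cube([153, 3044, 2260]);
translate([3737, 153, 0]) cube([153, 3044, 2260]);
translate([1701, 1654, 0]) {
  cube([31, 42, 1177]);
  translate([457, 0, 0]) cube([31, 42, 1177]);
  translate([31, 0, 259]) cube([426, 42, 31]);
  translate([31, 0, 522]) cube([426, 42, 31]);
  translate([31, 0, 785]) cube([426, 42, 31]);
  translate([31, 0, 1048]) cube([426, 42, 31]);
}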